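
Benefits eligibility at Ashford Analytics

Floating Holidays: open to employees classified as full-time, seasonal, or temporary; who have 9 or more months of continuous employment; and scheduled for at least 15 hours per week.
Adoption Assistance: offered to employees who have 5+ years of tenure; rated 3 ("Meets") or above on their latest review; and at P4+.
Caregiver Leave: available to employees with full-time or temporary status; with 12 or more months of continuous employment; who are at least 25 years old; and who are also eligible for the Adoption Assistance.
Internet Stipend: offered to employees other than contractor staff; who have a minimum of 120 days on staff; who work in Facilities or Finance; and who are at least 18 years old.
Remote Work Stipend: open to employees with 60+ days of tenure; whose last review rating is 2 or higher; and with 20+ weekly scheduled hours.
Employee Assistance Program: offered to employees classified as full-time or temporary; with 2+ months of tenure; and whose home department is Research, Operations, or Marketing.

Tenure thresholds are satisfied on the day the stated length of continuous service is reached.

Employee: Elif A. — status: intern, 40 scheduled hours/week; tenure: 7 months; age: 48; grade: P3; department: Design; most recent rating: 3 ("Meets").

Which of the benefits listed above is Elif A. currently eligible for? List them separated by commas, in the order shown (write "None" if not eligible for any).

Floating Holidays — status intern ✗ (requires full-time, seasonal, or temporary) → not eligible.
Adoption Assistance — service 7 months < 5 years (≈1825 days) ✗ → not eligible.
Caregiver Leave — status intern ✗ (requires full-time or temporary) → not eligible.
Internet Stipend — status intern ✓ (not excluded); service 7 months ≥ 120 days ✓; dept Design ✗ → not eligible.
Remote Work Stipend — service 7 months ≥ 60 days ✓; rating 3 ≥ 2 ✓; 40 hrs/wk ≥ 20 ✓ → eligible.
Employee Assistance Program — status intern ✗ (requires full-time or temporary) → not eligible.

Remote Work Stipend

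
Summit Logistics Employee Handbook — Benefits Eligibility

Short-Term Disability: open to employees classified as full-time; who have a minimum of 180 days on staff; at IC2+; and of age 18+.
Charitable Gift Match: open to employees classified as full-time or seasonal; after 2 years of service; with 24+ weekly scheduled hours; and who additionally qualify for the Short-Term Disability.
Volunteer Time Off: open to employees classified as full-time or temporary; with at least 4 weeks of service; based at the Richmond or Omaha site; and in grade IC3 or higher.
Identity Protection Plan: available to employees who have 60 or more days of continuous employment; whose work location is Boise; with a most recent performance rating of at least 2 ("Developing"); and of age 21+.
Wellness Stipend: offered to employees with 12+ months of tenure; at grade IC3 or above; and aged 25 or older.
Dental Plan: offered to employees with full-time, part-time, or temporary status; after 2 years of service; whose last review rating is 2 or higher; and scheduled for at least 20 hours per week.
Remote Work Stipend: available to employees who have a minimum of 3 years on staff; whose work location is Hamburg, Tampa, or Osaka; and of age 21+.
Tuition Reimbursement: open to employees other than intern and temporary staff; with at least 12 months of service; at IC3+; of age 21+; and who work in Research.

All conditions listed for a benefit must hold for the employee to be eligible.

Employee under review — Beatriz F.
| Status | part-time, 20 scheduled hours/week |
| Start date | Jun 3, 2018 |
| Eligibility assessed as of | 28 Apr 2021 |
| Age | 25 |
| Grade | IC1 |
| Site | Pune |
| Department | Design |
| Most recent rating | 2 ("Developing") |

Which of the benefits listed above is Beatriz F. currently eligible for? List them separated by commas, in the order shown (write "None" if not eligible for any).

Service from Jun 3, 2018 to 28 Apr 2021: 1060 days.
Short-Term Disability — status part-time ✗ (requires full-time) → not eligible.
Charitable Gift Match — status part-time ✗ (requires full-time or seasonal) → not eligible.
Volunteer Time Off — status part-time ✗ (requires full-time or temporary) → not eligible.
Identity Protection Plan — service 1060 days ≥ 60 days ✓; site Pune ✗ (not Boise) → not eligible.
Wellness Stipend — service 1060 days ≥ 12 months (≈360 days) ✓; grade IC1 < IC3 ✗ → not eligible.
Dental Plan — status part-time ✓; service 1060 days ≥ 2 years (≈730 days) ✓; rating 2 ≥ 2 ✓; 20 hrs/wk ≥ 20 ✓ → eligible.
Remote Work Stipend — service 1060 days < 3 years (≈1095 days) ✗ → not eligible.
Tuition Reimbursement — status part-time ✓ (not excluded); service 1060 days ≥ 12 months (≈360 days) ✓; grade IC1 < IC3 ✗ → not eligible.

Dental Plan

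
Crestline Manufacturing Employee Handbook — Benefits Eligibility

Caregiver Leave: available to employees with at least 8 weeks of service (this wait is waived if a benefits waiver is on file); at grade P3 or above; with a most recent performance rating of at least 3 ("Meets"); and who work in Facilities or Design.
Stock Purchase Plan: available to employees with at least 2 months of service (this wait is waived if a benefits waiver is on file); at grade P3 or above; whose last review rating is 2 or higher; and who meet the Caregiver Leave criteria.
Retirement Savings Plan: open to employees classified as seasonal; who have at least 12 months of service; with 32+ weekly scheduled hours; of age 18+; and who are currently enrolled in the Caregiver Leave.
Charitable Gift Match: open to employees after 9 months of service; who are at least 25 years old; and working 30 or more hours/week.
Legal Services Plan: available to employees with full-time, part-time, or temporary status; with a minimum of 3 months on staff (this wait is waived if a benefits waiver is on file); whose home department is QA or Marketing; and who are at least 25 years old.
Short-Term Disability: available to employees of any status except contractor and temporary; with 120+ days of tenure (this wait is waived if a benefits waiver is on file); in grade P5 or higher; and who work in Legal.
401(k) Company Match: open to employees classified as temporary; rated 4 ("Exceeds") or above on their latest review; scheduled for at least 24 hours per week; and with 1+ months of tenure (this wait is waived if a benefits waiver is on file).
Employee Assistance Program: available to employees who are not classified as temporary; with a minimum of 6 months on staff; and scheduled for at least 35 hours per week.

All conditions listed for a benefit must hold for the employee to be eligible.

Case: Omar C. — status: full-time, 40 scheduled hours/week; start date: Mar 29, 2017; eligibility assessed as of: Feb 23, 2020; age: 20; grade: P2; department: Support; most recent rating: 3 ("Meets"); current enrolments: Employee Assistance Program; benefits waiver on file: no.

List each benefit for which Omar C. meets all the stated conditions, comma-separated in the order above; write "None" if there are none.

Service from Mar 29, 2017 to Feb 23, 2020: 1061 days.
Caregiver Leave — no waiver, service 1061 days ≥ 8 weeks (≈56 days) ✓; grade P2 < P3 ✗ → not eligible.
Stock Purchase Plan — no waiver, service 1061 days ≥ 2 months (≈60 days) ✓; grade P2 < P3 ✗ → not eligible.
Retirement Savings Plan — status full-time ✗ (requires seasonal) → not eligible.
Charitable Gift Match — service 1061 days ≥ 9 months (≈270 days) ✓; age 20 < 25 ✗ → not eligible.
Legal Services Plan — status full-time ✓; no waiver, service 1061 days ≥ 3 months (≈90 days) ✓; dept Support ✗ → not eligible.
Short-Term Disability — status full-time ✓ (not excluded); no waiver, service 1061 days ≥ 120 days ✓; grade P2 < P5 ✗ → not eligible.
401(k) Company Match — status full-time ✗ (requires temporary) → not eligible.
Employee Assistance Program — status full-time ✓ (not excluded); service 1061 days ≥ 6 months (≈180 days) ✓; 40 hrs/wk ≥ 35 ✓ → eligible.

Employee Assistance Program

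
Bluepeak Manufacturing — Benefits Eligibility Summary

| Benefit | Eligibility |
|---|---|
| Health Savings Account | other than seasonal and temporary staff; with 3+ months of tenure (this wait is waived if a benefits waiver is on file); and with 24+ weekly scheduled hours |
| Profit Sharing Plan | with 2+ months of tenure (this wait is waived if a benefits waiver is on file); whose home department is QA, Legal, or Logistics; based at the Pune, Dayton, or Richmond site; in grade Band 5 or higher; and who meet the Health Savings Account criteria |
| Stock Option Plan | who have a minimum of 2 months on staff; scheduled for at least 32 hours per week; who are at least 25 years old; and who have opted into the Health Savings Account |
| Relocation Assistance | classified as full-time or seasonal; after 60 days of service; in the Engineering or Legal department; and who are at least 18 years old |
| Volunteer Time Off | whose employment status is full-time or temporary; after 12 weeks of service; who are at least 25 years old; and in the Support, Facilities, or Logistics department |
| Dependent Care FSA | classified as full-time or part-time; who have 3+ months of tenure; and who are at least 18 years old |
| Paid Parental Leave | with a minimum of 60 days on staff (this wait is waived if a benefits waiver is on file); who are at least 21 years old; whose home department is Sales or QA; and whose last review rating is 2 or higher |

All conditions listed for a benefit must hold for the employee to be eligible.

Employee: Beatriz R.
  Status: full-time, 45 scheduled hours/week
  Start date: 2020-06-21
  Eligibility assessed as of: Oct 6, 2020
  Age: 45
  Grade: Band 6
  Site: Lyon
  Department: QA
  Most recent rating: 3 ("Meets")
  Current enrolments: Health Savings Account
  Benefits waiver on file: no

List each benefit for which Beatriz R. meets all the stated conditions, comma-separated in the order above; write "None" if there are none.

Health Savings Account, Stock Option Plan, Dependent Care FSA, Paid Parental Leave

Service from 2020-06-21 to Oct 6, 2020: 107 days.
Health Savings Account — status full-time ✓ (not excluded); no waiver, service 107 days ≥ 3 months (≈90 days) ✓; 45 hrs/wk ≥ 24 ✓ → eligible.
Profit Sharing Plan — no waiver, service 107 days ≥ 2 months (≈60 days) ✓; dept QA ✓; site Lyon ✗ (not Pune, Dayton, or Richmond) → not eligible.
Stock Option Plan — service 107 days ≥ 2 months (≈60 days) ✓; 45 hrs/wk ≥ 32 ✓; age 45 ≥ 25 ✓; enrolled in Health Savings Account ✓ → eligible.
Relocation Assistance — status full-time ✓; service 107 days ≥ 60 days ✓; dept QA ✗ → not eligible.
Volunteer Time Off — status full-time ✓; service 107 days ≥ 12 weeks (≈84 days) ✓; age 45 ≥ 25 ✓; dept QA ✗ → not eligible.
Dependent Care FSA — status full-time ✓; service 107 days ≥ 3 months (≈90 days) ✓; age 45 ≥ 18 ✓ → eligible.
Paid Parental Leave — no waiver, service 107 days ≥ 60 days ✓; age 45 ≥ 21 ✓; dept QA ✓; rating 3 ≥ 2 ✓ → eligible.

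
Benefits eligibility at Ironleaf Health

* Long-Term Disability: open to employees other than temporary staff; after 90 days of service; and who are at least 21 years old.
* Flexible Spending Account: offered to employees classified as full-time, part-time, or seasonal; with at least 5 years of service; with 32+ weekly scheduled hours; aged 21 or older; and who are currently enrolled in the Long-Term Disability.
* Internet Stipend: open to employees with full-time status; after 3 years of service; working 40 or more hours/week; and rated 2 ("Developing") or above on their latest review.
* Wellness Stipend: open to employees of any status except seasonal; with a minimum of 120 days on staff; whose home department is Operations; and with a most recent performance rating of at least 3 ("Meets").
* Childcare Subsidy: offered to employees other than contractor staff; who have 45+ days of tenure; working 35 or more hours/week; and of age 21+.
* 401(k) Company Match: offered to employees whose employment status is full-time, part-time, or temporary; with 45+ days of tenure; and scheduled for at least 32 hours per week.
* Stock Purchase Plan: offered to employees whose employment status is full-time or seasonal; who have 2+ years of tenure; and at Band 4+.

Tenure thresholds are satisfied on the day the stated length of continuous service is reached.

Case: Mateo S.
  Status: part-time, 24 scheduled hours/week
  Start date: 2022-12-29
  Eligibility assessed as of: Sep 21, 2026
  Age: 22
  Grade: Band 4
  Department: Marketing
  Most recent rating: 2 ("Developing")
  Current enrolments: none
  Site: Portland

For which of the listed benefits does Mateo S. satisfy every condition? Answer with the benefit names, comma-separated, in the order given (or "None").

Long-Term Disability

Service from 2022-12-29 to Sep 21, 2026: 1362 days.
Long-Term Disability — status part-time ✓ (not excluded); service 1362 days ≥ 90 days ✓; age 22 ≥ 21 ✓ → eligible.
Flexible Spending Account — status part-time ✓; service 1362 days < 5 years (≈1825 days) ✗ → not eligible.
Internet Stipend — status part-time ✗ (requires full-time) → not eligible.
Wellness Stipend — status part-time ✓ (not excluded); service 1362 days ≥ 120 days ✓; dept Marketing ✗ → not eligible.
Childcare Subsidy — status part-time ✓ (not excluded); service 1362 days ≥ 45 days ✓; 24 hrs/wk < 35 ✗ → not eligible.
401(k) Company Match — status part-time ✓; service 1362 days ≥ 45 days ✓; 24 hrs/wk < 32 ✗ → not eligible.
Stock Purchase Plan — status part-time ✗ (requires full-time or seasonal) → not eligible.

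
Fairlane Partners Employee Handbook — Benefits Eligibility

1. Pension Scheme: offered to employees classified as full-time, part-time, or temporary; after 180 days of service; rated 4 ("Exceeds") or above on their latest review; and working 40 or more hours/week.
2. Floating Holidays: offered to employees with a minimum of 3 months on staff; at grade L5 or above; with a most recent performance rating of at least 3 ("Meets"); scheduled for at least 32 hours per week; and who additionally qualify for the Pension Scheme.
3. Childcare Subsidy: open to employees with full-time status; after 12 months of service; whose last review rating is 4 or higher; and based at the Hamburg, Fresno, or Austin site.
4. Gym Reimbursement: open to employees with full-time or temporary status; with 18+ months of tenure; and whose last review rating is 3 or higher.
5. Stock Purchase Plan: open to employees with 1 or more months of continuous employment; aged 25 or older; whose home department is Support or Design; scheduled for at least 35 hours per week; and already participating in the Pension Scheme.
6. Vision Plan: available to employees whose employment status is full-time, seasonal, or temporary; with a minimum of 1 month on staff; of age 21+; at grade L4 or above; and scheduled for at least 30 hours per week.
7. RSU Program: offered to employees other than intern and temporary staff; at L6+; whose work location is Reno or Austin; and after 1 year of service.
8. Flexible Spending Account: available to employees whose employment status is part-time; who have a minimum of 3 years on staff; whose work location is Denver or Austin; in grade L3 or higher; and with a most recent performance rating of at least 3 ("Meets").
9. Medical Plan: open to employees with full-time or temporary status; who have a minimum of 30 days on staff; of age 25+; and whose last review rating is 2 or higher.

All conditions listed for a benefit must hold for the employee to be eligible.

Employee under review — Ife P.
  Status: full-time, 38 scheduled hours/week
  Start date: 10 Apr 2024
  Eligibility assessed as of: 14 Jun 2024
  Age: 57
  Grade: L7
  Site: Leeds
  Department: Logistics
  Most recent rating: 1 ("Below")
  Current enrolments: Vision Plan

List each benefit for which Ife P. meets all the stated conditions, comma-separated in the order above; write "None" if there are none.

Vision Plan

Service from 10 Apr 2024 to 14 Jun 2024: 65 days.
Pension Scheme — status full-time ✓; service 65 days < 180 days ✗ → not eligible.
Floating Holidays — service 65 days < 3 months (≈90 days) ✗ → not eligible.
Childcare Subsidy — status full-time ✓; service 65 days < 12 months (≈360 days) ✗ → not eligible.
Gym Reimbursement — status full-time ✓; service 65 days < 18 months (≈540 days) ✗ → not eligible.
Stock Purchase Plan — service 65 days ≥ 1 month (≈30 days) ✓; age 57 ≥ 25 ✓; dept Logistics ✗ → not eligible.
Vision Plan — status full-time ✓; service 65 days ≥ 1 month (≈30 days) ✓; age 57 ≥ 21 ✓; grade L7 ≥ L4 ✓; 38 hrs/wk ≥ 30 ✓ → eligible.
RSU Program — status full-time ✓ (not excluded); grade L7 ≥ L6 ✓; site Leeds ✗ (not Reno or Austin) → not eligible.
Flexible Spending Account — status full-time ✗ (requires part-time) → not eligible.
Medical Plan — status full-time ✓; service 65 days ≥ 30 days ✓; age 57 ≥ 25 ✓; rating 1 < 2 ✗ → not eligible.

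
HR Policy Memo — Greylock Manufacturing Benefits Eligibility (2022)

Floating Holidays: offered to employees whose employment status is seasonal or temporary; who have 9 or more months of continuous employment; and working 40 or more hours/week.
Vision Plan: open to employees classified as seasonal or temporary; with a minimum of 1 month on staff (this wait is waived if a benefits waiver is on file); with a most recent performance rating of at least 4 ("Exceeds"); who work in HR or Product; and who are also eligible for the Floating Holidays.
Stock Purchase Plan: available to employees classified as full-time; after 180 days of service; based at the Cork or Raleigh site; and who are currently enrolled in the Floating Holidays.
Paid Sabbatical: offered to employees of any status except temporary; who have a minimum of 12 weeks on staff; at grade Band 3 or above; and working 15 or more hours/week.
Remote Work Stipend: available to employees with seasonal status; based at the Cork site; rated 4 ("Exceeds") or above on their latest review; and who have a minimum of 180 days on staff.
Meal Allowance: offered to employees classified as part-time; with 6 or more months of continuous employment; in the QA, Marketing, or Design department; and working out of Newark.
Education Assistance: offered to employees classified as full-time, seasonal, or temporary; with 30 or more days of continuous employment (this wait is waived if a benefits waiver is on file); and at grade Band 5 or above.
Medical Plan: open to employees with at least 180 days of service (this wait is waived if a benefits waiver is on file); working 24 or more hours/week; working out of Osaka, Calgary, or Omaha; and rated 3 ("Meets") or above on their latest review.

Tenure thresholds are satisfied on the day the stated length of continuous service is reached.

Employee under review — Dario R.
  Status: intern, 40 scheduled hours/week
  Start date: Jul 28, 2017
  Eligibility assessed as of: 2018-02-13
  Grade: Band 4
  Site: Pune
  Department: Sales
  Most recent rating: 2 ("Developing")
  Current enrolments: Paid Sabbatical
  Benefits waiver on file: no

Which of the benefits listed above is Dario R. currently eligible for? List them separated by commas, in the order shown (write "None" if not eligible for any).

Paid Sabbatical

Service from Jul 28, 2017 to 2018-02-13: 200 days.
Floating Holidays — status intern ✗ (requires seasonal or temporary) → not eligible.
Vision Plan — status intern ✗ (requires seasonal or temporary) → not eligible.
Stock Purchase Plan — status intern ✗ (requires full-time) → not eligible.
Paid Sabbatical — status intern ✓ (not excluded); service 200 days ≥ 12 weeks (≈84 days) ✓; grade Band 4 ≥ Band 3 ✓; 40 hrs/wk ≥ 15 ✓ → eligible.
Remote Work Stipend — status intern ✗ (requires seasonal) → not eligible.
Meal Allowance — status intern ✗ (requires part-time) → not eligible.
Education Assistance — status intern ✗ (requires full-time, seasonal, or temporary) → not eligible.
Medical Plan — no waiver, service 200 days ≥ 180 days ✓; 40 hrs/wk ≥ 24 ✓; site Pune ✗ (not Osaka, Calgary, or Omaha) → not eligible.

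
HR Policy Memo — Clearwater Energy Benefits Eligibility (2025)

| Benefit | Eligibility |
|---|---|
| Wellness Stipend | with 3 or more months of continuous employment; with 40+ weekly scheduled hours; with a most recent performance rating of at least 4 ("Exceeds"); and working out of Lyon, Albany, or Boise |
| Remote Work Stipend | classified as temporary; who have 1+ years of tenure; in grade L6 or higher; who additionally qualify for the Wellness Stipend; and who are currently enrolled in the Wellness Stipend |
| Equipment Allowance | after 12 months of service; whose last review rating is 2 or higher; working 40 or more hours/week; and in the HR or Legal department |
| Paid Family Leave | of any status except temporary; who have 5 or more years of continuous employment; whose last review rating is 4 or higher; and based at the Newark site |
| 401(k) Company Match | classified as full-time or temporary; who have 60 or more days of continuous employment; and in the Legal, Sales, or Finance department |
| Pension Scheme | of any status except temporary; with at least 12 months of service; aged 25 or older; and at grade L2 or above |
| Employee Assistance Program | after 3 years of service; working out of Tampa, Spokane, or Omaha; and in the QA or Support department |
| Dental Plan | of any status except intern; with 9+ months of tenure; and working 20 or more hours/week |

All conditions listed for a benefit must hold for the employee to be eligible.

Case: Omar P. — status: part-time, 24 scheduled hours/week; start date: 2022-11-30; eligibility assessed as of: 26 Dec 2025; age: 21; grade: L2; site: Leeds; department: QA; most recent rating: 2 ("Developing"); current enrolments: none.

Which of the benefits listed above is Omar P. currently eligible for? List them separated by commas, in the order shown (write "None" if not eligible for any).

Service from 2022-11-30 to 26 Dec 2025: 1122 days.
Wellness Stipend — service 1122 days ≥ 3 months (≈90 days) ✓; 24 hrs/wk < 40 ✗ → not eligible.
Remote Work Stipend — status part-time ✗ (requires temporary) → not eligible.
Equipment Allowance — service 1122 days ≥ 12 months (≈360 days) ✓; rating 2 ≥ 2 ✓; 24 hrs/wk < 40 ✗ → not eligible.
Paid Family Leave — status part-time ✓ (not excluded); service 1122 days < 5 years (≈1825 days) ✗ → not eligible.
401(k) Company Match — status part-time ✗ (requires full-time or temporary) → not eligible.
Pension Scheme — status part-time ✓ (not excluded); service 1122 days ≥ 12 months (≈360 days) ✓; age 21 < 25 ✗ → not eligible.
Employee Assistance Program — service 1122 days ≥ 3 years (≈1095 days) ✓; site Leeds ✗ (not Tampa, Spokane, or Omaha) → not eligible.
Dental Plan — status part-time ✓ (not excluded); service 1122 days ≥ 9 months (≈270 days) ✓; 24 hrs/wk ≥ 20 ✓ → eligible.

Dental Plan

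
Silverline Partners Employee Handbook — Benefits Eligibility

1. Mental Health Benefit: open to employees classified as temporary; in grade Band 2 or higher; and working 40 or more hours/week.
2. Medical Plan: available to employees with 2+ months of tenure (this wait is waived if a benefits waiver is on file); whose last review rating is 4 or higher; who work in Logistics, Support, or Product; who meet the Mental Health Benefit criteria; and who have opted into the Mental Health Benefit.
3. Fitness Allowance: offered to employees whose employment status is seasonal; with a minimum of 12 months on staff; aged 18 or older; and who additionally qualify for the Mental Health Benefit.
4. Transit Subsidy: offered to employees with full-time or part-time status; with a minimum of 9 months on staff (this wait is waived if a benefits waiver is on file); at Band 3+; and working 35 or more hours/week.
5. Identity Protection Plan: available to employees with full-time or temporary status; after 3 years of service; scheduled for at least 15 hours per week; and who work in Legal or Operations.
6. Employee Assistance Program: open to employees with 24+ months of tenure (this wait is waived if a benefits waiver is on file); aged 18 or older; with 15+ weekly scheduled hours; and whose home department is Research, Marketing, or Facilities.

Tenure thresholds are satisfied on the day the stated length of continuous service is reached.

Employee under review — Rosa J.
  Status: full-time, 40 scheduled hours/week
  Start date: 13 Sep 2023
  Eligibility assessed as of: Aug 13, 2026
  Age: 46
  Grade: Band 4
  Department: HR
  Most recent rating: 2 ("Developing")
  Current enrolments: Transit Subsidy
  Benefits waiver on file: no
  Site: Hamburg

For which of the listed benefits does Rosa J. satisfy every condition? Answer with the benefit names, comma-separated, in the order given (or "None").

Transit Subsidy

Service from 13 Sep 2023 to Aug 13, 2026: 1065 days.
Mental Health Benefit — status full-time ✗ (requires temporary) → not eligible.
Medical Plan — no waiver, service 1065 days ≥ 2 months (≈60 days) ✓; rating 2 < 4 ✗ → not eligible.
Fitness Allowance — status full-time ✗ (requires seasonal) → not eligible.
Transit Subsidy — status full-time ✓; no waiver, service 1065 days ≥ 9 months (≈270 days) ✓; grade Band 4 ≥ Band 3 ✓; 40 hrs/wk ≥ 35 ✓ → eligible.
Identity Protection Plan — status full-time ✓; service 1065 days < 3 years (≈1095 days) ✗ → not eligible.
Employee Assistance Program — no waiver, service 1065 days ≥ 24 months (≈720 days) ✓; age 46 ≥ 18 ✓; 40 hrs/wk ≥ 15 ✓; dept HR ✗ → not eligible.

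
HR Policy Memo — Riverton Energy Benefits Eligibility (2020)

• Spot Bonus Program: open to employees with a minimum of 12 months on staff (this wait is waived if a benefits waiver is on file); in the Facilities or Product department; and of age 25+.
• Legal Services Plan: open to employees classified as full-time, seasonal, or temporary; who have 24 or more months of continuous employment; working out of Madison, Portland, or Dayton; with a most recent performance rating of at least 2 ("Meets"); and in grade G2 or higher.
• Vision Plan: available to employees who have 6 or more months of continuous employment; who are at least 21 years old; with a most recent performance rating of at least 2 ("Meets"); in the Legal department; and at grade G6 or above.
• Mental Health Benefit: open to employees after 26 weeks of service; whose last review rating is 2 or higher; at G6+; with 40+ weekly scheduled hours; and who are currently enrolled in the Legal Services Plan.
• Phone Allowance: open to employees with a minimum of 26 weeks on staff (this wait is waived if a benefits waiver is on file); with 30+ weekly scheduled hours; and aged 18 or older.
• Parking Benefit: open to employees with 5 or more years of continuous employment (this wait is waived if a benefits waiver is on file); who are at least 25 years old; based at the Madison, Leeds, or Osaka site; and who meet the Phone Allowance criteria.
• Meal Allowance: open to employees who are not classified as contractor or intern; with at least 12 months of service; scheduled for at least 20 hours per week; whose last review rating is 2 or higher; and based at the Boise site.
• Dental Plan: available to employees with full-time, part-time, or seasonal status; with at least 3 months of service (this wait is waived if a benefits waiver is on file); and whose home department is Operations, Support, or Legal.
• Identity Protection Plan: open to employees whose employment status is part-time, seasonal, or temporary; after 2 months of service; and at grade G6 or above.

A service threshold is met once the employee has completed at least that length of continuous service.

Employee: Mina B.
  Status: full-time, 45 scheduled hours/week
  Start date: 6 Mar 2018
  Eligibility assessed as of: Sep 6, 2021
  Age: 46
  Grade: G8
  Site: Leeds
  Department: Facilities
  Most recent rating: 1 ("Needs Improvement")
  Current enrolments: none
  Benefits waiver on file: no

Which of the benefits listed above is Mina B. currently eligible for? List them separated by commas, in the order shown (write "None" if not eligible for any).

Service from 6 Mar 2018 to Sep 6, 2021: 1280 days.
Spot Bonus Program — no waiver, service 1280 days ≥ 12 months (≈360 days) ✓; dept Facilities ✓; age 46 ≥ 25 ✓ → eligible.
Legal Services Plan — status full-time ✓; service 1280 days ≥ 24 months (≈720 days) ✓; site Leeds ✗ (not Madison, Portland, or Dayton) → not eligible.
Vision Plan — service 1280 days ≥ 6 months (≈180 days) ✓; age 46 ≥ 21 ✓; rating 1 < 2 ✗ → not eligible.
Mental Health Benefit — service 1280 days ≥ 26 weeks (≈182 days) ✓; rating 1 < 2 ✗ → not eligible.
Phone Allowance — no waiver, service 1280 days ≥ 26 weeks (≈182 days) ✓; 45 hrs/wk ≥ 30 ✓; age 46 ≥ 18 ✓ → eligible.
Parking Benefit — no waiver, service 1280 days < 5 years (≈1825 days) ✗ → not eligible.
Meal Allowance — status full-time ✓ (not excluded); service 1280 days ≥ 12 months (≈360 days) ✓; 45 hrs/wk ≥ 20 ✓; rating 1 < 2 ✗ → not eligible.
Dental Plan — status full-time ✓; no waiver, service 1280 days ≥ 3 months (≈90 days) ✓; dept Facilities ✗ → not eligible.
Identity Protection Plan — status full-time ✗ (requires part-time, seasonal, or temporary) → not eligible.

Spot Bonus Program, Phone Allowance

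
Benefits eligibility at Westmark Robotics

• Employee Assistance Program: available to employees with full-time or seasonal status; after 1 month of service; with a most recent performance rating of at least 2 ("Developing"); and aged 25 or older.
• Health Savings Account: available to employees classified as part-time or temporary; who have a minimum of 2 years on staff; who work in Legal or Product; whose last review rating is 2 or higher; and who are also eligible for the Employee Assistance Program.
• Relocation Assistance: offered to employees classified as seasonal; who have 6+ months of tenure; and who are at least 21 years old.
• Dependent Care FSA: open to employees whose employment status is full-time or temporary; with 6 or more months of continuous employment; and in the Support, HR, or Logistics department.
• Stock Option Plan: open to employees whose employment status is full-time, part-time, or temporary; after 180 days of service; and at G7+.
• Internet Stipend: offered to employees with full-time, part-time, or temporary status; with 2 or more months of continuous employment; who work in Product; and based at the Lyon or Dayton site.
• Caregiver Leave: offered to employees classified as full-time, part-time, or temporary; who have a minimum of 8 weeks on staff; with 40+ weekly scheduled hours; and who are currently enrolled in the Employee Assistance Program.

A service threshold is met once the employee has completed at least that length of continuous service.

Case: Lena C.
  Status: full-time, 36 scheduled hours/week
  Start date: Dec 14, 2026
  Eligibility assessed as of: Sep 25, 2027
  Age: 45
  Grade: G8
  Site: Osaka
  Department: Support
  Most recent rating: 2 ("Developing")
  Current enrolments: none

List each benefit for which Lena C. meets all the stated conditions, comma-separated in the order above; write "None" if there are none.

Service from Dec 14, 2026 to Sep 25, 2027: 285 days.
Employee Assistance Program — status full-time ✓; service 285 days ≥ 1 month (≈30 days) ✓; rating 2 ≥ 2 ✓; age 45 ≥ 25 ✓ → eligible.
Health Savings Account — status full-time ✗ (requires part-time or temporary) → not eligible.
Relocation Assistance — status full-time ✗ (requires seasonal) → not eligible.
Dependent Care FSA — status full-time ✓; service 285 days ≥ 6 months (≈180 days) ✓; dept Support ✓ → eligible.
Stock Option Plan — status full-time ✓; service 285 days ≥ 180 days ✓; grade G8 ≥ G7 ✓ → eligible.
Internet Stipend — status full-time ✓; service 285 days ≥ 2 months (≈60 days) ✓; dept Support ✗ → not eligible.
Caregiver Leave — status full-time ✓; service 285 days ≥ 8 weeks (≈56 days) ✓; 36 hrs/wk < 40 ✗ → not eligible.

Employee Assistance Program, Dependent Care FSA, Stock Option Plan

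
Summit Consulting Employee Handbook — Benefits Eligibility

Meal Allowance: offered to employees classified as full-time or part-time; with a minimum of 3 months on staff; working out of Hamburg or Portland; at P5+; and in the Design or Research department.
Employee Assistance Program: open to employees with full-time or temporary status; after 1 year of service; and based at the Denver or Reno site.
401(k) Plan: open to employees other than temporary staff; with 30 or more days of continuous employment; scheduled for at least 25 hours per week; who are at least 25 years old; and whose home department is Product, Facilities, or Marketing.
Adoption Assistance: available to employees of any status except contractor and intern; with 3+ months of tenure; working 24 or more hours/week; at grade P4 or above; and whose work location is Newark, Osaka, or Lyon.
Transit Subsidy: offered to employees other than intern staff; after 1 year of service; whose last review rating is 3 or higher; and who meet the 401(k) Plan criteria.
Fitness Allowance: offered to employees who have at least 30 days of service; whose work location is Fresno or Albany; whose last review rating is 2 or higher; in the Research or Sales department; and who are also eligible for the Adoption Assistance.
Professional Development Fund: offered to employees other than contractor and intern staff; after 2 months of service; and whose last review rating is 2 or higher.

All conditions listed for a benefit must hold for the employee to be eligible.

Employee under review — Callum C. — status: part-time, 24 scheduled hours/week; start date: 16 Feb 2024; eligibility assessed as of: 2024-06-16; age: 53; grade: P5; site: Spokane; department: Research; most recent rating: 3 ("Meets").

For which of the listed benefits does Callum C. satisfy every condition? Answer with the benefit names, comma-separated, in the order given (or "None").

Professional Development Fund

Service from 16 Feb 2024 to 2024-06-16: 121 days.
Meal Allowance — status part-time ✓; service 121 days ≥ 3 months (≈90 days) ✓; site Spokane ✗ (not Hamburg or Portland) → not eligible.
Employee Assistance Program — status part-time ✗ (requires full-time or temporary) → not eligible.
401(k) Plan — status part-time ✓ (not excluded); service 121 days ≥ 30 days ✓; 24 hrs/wk < 25 ✗ → not eligible.
Adoption Assistance — status part-time ✓ (not excluded); service 121 days ≥ 3 months (≈90 days) ✓; 24 hrs/wk ≥ 24 ✓; grade P5 ≥ P4 ✓; site Spokane ✗ (not Newark, Osaka, or Lyon) → not eligible.
Transit Subsidy — status part-time ✓ (not excluded); service 121 days < 1 year (≈365 days) ✗ → not eligible.
Fitness Allowance — service 121 days ≥ 30 days ✓; site Spokane ✗ (not Fresno or Albany) → not eligible.
Professional Development Fund — status part-time ✓ (not excluded); service 121 days ≥ 2 months (≈60 days) ✓; rating 3 ≥ 2 ✓ → eligible.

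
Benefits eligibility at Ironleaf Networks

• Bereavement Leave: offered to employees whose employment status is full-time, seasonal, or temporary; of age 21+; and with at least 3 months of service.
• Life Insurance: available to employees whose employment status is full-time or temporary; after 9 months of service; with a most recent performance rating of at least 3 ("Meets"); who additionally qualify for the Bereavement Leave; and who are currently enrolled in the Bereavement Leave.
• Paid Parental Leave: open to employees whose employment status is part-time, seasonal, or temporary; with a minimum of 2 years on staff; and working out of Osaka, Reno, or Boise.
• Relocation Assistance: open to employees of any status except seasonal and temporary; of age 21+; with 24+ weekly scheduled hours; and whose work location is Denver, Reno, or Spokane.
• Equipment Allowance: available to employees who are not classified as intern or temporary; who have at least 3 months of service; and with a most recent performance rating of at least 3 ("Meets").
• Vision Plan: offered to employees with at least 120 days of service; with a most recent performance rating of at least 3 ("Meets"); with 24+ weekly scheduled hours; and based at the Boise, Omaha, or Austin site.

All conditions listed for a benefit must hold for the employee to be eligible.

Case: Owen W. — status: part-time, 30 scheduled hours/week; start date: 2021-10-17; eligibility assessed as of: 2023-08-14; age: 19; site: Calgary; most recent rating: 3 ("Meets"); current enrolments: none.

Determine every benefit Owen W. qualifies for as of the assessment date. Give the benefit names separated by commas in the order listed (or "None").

Service from 2021-10-17 to 2023-08-14: 666 days.
Bereavement Leave — status part-time ✗ (requires full-time, seasonal, or temporary) → not eligible.
Life Insurance — status part-time ✗ (requires full-time or temporary) → not eligible.
Paid Parental Leave — status part-time ✓; service 666 days < 2 years (≈730 days) ✗ → not eligible.
Relocation Assistance — status part-time ✓ (not excluded); age 19 < 21 ✗ → not eligible.
Equipment Allowance — status part-time ✓ (not excluded); service 666 days ≥ 3 months (≈90 days) ✓; rating 3 ≥ 3 ✓ → eligible.
Vision Plan — service 666 days ≥ 120 days ✓; rating 3 ≥ 3 ✓; 30 hrs/wk ≥ 24 ✓; site Calgary ✗ (not Boise, Omaha, or Austin) → not eligible.

Equipment Allowance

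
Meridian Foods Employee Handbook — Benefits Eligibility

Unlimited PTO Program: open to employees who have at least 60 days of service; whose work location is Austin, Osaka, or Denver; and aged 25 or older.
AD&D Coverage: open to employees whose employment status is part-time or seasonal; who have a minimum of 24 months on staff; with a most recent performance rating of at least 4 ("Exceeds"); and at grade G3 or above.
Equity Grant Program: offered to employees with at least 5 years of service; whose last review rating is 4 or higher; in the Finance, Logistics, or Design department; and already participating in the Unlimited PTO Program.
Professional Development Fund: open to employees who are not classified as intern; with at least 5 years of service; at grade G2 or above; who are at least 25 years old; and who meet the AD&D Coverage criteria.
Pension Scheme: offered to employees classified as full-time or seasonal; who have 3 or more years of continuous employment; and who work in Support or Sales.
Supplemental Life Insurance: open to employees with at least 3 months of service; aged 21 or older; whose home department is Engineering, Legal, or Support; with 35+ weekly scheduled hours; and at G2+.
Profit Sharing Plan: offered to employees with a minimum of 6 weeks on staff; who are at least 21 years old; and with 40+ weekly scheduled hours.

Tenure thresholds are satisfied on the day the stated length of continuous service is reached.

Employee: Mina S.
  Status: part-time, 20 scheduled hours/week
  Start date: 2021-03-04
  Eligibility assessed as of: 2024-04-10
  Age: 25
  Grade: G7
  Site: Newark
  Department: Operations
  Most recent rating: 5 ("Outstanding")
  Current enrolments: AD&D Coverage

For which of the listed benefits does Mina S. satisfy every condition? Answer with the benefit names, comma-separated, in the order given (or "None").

Service from 2021-03-04 to 2024-04-10: 1133 days.
Unlimited PTO Program — service 1133 days ≥ 60 days ✓; site Newark ✗ (not Austin, Osaka, or Denver) → not eligible.
AD&D Coverage — status part-time ✓; service 1133 days ≥ 24 months (≈720 days) ✓; rating 5 ≥ 4 ✓; grade G7 ≥ G3 ✓ → eligible.
Equity Grant Program — service 1133 days < 5 years (≈1825 days) ✗ → not eligible.
Professional Development Fund — status part-time ✓ (not excluded); service 1133 days < 5 years (≈1825 days) ✗ → not eligible.
Pension Scheme — status part-time ✗ (requires full-time or seasonal) → not eligible.
Supplemental Life Insurance — service 1133 days ≥ 3 months (≈90 days) ✓; age 25 ≥ 21 ✓; dept Operations ✗ → not eligible.
Profit Sharing Plan — service 1133 days ≥ 6 weeks (≈42 days) ✓; age 25 ≥ 21 ✓; 20 hrs/wk < 40 ✗ → not eligible.

AD&D Coverage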